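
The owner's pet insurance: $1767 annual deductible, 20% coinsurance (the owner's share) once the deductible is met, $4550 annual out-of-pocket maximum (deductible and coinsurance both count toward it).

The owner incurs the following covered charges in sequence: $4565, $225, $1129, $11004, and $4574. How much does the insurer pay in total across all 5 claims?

$16947

#1 ($4565): $1767 finishes the deductible; $2798 goes to coinsurance; coinsurance $2798 × 20% = $559.60. Owner owes $2326.60 (running OOP $2326.60). Insurer: $4565 − $2326.60 = $2238.40.
#2 ($225): deductible met; 20% of $225 = $45. Owner pays $45; OOP now $2371.60. Insurer: $225 − $45 = $180.
#3 ($1129): deductible already satisfied, so owner's share is 20% × $1129 = $225.80. Owner owes $225.80 (running OOP $2597.40). Insurer: $1129 − $225.80 = $903.20.
#4 ($11004): 20% coinsurance on $11004 = $2200.80. Adding that to $2597.40 gives $4798.20, past the $4550 cap; owner pays only $4550 − $2597.40 = $1952.60. Insurer: $11004 − $1952.60 = $9051.40.
#5 ($4574): 20% coinsurance on $4574 = $914.80. That would push OOP to $5464.80, over the $4550 cap, so owner pays $4550 − $4550 = $0. Plan pays $4574 − $0 = $4574.
Insurer total: $2238.40 + $180 + $903.20 + $9051.40 + $4574 = $16947.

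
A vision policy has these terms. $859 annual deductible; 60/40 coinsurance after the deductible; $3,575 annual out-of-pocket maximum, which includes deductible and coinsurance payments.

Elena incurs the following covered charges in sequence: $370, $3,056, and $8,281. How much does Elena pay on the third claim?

Bill 1, $370: fully absorbed by the deductible. Cost to member: $370. OOP to date $370.
Bill 2, $3,056: $489 to deductible, leaving $2,567; coinsurance $2,567 × 40% = $1,026.80. Member owes $1,515.80 (running OOP $1,885.80).
Bill 3, $8,281: 40% coinsurance on $8,281 = $3,312.40. OOP would hit $5,198.20 > $3,575, so the cap limits the member to $3,575 − $1,885.80 = $1,689.20.

$1,689.20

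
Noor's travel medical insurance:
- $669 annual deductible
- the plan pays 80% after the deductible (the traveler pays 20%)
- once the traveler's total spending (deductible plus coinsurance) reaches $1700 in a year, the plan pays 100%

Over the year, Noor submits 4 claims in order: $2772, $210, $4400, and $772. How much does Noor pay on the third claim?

Bill 1, $2772: deductible takes $669, $2103 remains; traveler's 20% is $420.60. Cost to traveler: $1089.60. OOP to date $1089.60.
Bill 2, $210: 20% coinsurance on $210 = $42. Cost to traveler: $42. OOP to date $1131.60.
Bill 3, $4400: deductible already satisfied, so traveler's share is 20% × $4400 = $880. That would push OOP to $2011.60, over the $1700 cap, so traveler pays $1700 − $1131.60 = $568.40.

$568.40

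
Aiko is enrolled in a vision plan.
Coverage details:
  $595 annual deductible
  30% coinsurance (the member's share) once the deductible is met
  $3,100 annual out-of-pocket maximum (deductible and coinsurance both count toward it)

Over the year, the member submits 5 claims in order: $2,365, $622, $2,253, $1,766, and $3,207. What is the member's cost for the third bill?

$675.90

Claim 1 — $2,365: $595 to deductible, leaving $1,770; 30% of $1,770 = $531. Member pays $1,126; OOP now $1,126.
Claim 2 — $622: 30% coinsurance on $622 = $186.60. Member pays $186.60; OOP now $1,312.60.
Claim 3 — $2,253: 30% coinsurance on $2,253 = $675.90. Member owes $675.90 (running OOP $1,988.50).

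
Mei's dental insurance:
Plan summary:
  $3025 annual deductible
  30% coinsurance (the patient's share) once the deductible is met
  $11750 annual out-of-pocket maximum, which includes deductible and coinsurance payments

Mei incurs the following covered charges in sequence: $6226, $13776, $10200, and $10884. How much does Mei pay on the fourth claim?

$571.90

#1 ($6226): $3025 finishes the deductible; $3201 goes to coinsurance; 30% of $3201 = $960.30. Patient pays $3985.30; OOP now $3985.30.
#2 ($13776): deductible met; 30% of $13776 = $4132.80. Cost to patient: $4132.80. OOP to date $8118.10.
#3 ($10200): 30% coinsurance on $10200 = $3060. Patient owes $3060 (running OOP $11178.10).
#4 ($10884): 30% coinsurance on $10884 = $3265.20. Adding that to $11178.10 gives $14443.30, past the $11750 cap; patient pays only $11750 − $11178.10 = $571.90.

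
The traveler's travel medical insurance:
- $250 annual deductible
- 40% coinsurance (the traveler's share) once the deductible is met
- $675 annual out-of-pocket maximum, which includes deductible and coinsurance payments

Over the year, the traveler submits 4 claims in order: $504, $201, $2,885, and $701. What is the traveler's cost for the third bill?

$243

Claim 1 — $504: $250 finishes the deductible; $254 goes to coinsurance; traveler's 40% is $101.60. Cost to traveler: $351.60. OOP to date $351.60.
Claim 2 — $201: 40% coinsurance on $201 = $80.40. Traveler owes $80.40 (running OOP $432).
Claim 3 — $2,885: 40% coinsurance on $2,885 = $1,154. That would push OOP to $1,586, over the $675 cap, so traveler pays $675 − $432 = $243.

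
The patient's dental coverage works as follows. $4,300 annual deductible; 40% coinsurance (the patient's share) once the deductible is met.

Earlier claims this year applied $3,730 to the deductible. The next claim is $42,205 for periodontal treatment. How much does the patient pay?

$17,224

$3,730 of the $4,300 deductible is already met, leaving $570.
That leaves $42,205 − $570 = $41,635 for coinsurance.
Patient's 40% share of $41,635 is $16,654.
So the patient owes $570 + $16,654 = $17,224.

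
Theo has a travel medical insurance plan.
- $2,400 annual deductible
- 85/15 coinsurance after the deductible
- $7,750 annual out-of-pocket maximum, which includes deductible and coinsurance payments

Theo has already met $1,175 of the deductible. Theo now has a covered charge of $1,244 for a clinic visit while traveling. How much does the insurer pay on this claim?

$1,175 of the $2,400 deductible is already met, leaving $1,225.
The remaining $19 (= $1,244 − $1,225) moves to coinsurance.
15% of $19 = $2.85 falls to the traveler.
Traveler responsibility before any cap: $1,225 + $2.85 = $1,227.85.
Cumulative spending $1,175 + $1,227.85 = $2,402.85 stays under the $7,750 maximum.
The insurer covers the remainder: $1,244 − $1,227.85 = $16.15.

$16.15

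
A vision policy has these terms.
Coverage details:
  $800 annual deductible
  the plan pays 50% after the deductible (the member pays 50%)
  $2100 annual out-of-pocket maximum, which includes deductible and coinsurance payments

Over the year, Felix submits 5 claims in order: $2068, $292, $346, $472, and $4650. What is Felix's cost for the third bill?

Bill 1, $2068: $800 to deductible, leaving $1268; coinsurance $1268 × 50% = $634. Cost to member: $1434. OOP to date $1434.
Bill 2, $292: deductible met; 50% of $292 = $146. Member pays $146; OOP now $1580.
Bill 3, $346: deductible already satisfied, so member's share is 50% × $346 = $173. Cost to member: $173. OOP to date $1753.

$173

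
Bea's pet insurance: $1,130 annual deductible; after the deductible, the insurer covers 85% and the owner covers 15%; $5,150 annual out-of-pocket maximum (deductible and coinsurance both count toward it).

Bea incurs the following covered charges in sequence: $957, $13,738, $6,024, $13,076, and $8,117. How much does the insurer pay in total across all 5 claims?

Claim 1 — $957: all of it applies to the deductible. Owner pays $957; OOP now $957. Plan pays $957 − $957 = $0.
Claim 2 — $13,738: deductible takes $173, $13,565 remains; 15% of $13,565 = $2,034.75. Cost to owner: $2,207.75. OOP to date $3,164.75. Insurer: $13,738 − $2,207.75 = $11,530.25.
Claim 3 — $6,024: deductible met; 15% of $6,024 = $903.60. Cost to owner: $903.60. OOP to date $4,068.35. Plan pays $6,024 − $903.60 = $5,120.40.
Claim 4 — $13,076: 15% coinsurance on $13,076 = $1,961.40. OOP would hit $6,029.75 > $5,150, so the cap limits the owner to $5,150 − $4,068.35 = $1,081.65. Insurer: $13,076 − $1,081.65 = $11,994.35.
Claim 5 — $8,117: deductible already satisfied, so owner's share is 15% × $8,117 = $1,217.55. OOP would hit $6,367.55 > $5,150, so the cap limits the owner to $5,150 − $5,150 = $0. Plan pays $8,117 − $0 = $8,117.
Insurer total = bills − owner's total = $41,912 − $5,150 = $36,762.

$36,762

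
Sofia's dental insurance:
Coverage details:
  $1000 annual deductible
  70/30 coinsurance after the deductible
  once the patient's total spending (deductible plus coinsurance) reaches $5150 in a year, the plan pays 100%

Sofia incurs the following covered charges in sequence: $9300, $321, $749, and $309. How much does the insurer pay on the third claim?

$524.30

Claim 1 ($9300): $1000 to deductible, leaving $8300; 30% of $8300 = $2490. Cost to patient: $3490. OOP to date $3490. Plan pays $9300 − $3490 = $5810.
Claim 2 ($321): deductible met; 30% of $321 = $96.30. Cost to patient: $96.30. OOP to date $3586.30. Plan pays $321 − $96.30 = $224.70.
Claim 3 ($749): 30% coinsurance on $749 = $224.70. Cost to patient: $224.70. OOP to date $3811. Insurer: $749 − $224.70 = $524.30.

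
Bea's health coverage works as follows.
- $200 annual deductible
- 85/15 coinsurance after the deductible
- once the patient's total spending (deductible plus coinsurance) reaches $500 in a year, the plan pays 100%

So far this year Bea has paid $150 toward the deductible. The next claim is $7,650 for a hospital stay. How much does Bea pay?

$350

Remaining deductible: $200 − $150 = $50.
The remaining $7,600 (= $7,650 − $50) moves to coinsurance.
15% of $7,600 = $1,140 falls to the patient.
That puts the patient's cost at $50 + $1,140 = $1,190 before any cap.
Adding $1,190 to the $150 already spent would give $1,340, which exceeds the $500 cap; the patient pays just $500 − $150 = $350.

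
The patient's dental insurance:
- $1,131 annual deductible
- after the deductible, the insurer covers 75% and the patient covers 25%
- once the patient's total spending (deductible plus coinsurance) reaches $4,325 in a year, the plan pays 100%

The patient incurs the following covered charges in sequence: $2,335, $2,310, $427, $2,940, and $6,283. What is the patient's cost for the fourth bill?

$735

Claim 1 — $2,335: deductible takes $1,131, $1,204 remains; patient's 25% is $301. Patient owes $1,432 (running OOP $1,432).
Claim 2 — $2,310: 25% coinsurance on $2,310 = $577.50. Patient pays $577.50; OOP now $2,009.50.
Claim 3 — $427: 25% coinsurance on $427 = $106.75. Cost to patient: $106.75. OOP to date $2,116.25.
Claim 4 — $2,940: deductible met; 25% of $2,940 = $735. Patient owes $735 (running OOP $2,851.25).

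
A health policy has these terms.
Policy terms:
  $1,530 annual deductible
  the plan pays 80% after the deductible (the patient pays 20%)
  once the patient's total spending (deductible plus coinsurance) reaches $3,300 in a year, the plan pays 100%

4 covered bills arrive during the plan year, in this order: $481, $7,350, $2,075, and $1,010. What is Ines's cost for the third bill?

Claim 1 ($481): fully absorbed by the deductible. Patient pays $481; OOP now $481.
Claim 2 ($7,350): deductible takes $1,049, $6,301 remains; 20% of $6,301 = $1,260.20. Cost to patient: $2,309.20. OOP to date $2,790.20.
Claim 3 ($2,075): deductible met; 20% of $2,075 = $415. Patient owes $415 (running OOP $3,205.20).

$415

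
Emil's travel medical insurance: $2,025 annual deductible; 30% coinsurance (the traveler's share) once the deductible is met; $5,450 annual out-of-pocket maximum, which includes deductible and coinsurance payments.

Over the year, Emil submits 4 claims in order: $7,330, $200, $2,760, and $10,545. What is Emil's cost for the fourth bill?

Claim 1 ($7,330): deductible takes $2,025, $5,305 remains; coinsurance $5,305 × 30% = $1,591.50. Traveler owes $3,616.50 (running OOP $3,616.50).
Claim 2 ($200): deductible already satisfied, so traveler's share is 30% × $200 = $60. Traveler pays $60; OOP now $3,676.50.
Claim 3 ($2,760): deductible met; 30% of $2,760 = $828. Cost to traveler: $828. OOP to date $4,504.50.
Claim 4 ($10,545): 30% coinsurance on $10,545 = $3,163.50. That would push OOP to $7,668, over the $5,450 cap, so traveler pays $5,450 − $4,504.50 = $945.50.

$945.50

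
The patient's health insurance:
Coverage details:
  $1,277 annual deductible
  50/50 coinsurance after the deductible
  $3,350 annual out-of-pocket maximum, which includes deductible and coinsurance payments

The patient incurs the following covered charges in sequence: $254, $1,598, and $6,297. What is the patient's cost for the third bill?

$1,785.50

Claim 1 ($254): entire amount goes to the deductible. Patient owes $254 (running OOP $254).
Claim 2 ($1,598): $1,023 finishes the deductible; $575 goes to coinsurance; patient's 50% is $287.50. Cost to patient: $1,310.50. OOP to date $1,564.50.
Claim 3 ($6,297): deductible met; 50% of $6,297 = $3,148.50. Adding that to $1,564.50 gives $4,713, past the $3,350 cap; patient pays only $3,350 − $1,564.50 = $1,785.50.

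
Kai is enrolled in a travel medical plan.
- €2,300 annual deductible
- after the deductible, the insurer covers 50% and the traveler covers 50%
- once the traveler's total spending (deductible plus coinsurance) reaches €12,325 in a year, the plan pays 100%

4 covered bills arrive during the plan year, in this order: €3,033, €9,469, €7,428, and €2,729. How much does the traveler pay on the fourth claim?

Bill 1, €3,033: €2,300 finishes the deductible; €733 goes to coinsurance; coinsurance €733 × 50% = €366.50. Traveler owes €2,666.50 (running OOP €2,666.50).
Bill 2, €9,469: deductible already satisfied, so traveler's share is 50% × €9,469 = €4,734.50. Traveler owes €4,734.50 (running OOP €7,401).
Bill 3, €7,428: deductible met; 50% of €7,428 = €3,714. Traveler pays €3,714; OOP now €11,115.
Bill 4, €2,729: 50% coinsurance on €2,729 = €1,364.50. That would push OOP to €12,479.50, over the €12,325 cap, so traveler pays €12,325 − €11,115 = €1,210.

€1,210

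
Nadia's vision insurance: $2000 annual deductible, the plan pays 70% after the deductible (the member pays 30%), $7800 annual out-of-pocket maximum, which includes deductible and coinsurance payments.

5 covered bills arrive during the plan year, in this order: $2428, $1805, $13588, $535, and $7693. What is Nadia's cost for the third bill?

$4076.40

Claim 1 — $2428: $2000 to deductible, leaving $428; coinsurance $428 × 30% = $128.40. Member owes $2128.40 (running OOP $2128.40).
Claim 2 — $1805: deductible already satisfied, so member's share is 30% × $1805 = $541.50. Member pays $541.50; OOP now $2669.90.
Claim 3 — $13588: deductible already satisfied, so member's share is 30% × $13588 = $4076.40. Cost to member: $4076.40. OOP to date $6746.30.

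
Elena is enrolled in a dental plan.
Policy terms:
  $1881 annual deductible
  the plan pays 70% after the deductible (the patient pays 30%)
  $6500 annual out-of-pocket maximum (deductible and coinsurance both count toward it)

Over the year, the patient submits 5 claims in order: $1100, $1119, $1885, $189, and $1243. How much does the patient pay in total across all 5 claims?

$2977.50

#1 ($1100): all of it applies to the deductible. Patient pays $1100; OOP now $1100.
#2 ($1119): deductible takes $781, $338 remains; 30% of $338 = $101.40. Patient pays $882.40; OOP now $1982.40.
#3 ($1885): 30% coinsurance on $1885 = $565.50. Patient owes $565.50 (running OOP $2547.90).
#4 ($189): deductible met; 30% of $189 = $56.70. Patient owes $56.70 (running OOP $2604.60).
#5 ($1243): deductible met; 30% of $1243 = $372.90. Patient pays $372.90; OOP now $2977.50.
Summing the patient's payments: $1100 + $882.40 + $565.50 + $56.70 + $372.90 = $2977.50.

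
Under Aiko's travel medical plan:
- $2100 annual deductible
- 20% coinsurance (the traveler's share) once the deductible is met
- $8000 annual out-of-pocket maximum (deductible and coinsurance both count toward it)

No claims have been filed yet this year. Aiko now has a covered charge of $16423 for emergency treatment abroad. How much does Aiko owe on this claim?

Deductible not yet touched, so the first $2100 of the bill goes to the deductible.
That leaves $16423 − $2100 = $14323 for coinsurance.
Traveler's 20% share of $14323 is $2864.60.
Traveler responsibility before any cap: $2100 + $2864.60 = $4964.60.
Cumulative spending $0 + $4964.60 = $4964.60 stays under the $8000 maximum.

$4964.60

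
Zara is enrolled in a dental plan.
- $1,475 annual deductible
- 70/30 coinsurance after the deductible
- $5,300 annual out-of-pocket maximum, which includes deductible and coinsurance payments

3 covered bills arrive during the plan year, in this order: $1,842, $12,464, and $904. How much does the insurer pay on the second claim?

Claim 1 ($1,842): $1,475 to deductible, leaving $367; coinsurance $367 × 30% = $110.10. Patient pays $1,585.10; OOP now $1,585.10. Plan pays $1,842 − $1,585.10 = $256.90.
Claim 2 ($12,464): deductible already satisfied, so patient's share is 30% × $12,464 = $3,739.20. That would push OOP to $5,324.30, over the $5,300 cap, so patient pays $5,300 − $1,585.10 = $3,714.90. Plan pays $12,464 − $3,714.90 = $8,749.10.

$8,749.10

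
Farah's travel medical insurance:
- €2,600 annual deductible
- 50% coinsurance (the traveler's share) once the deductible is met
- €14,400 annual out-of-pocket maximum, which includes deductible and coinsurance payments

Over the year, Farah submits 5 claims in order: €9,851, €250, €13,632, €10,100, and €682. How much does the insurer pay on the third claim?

€6,816

Claim 1 (€9,851): €2,600 finishes the deductible; €7,251 goes to coinsurance; coinsurance €7,251 × 50% = €3,625.50. Traveler pays €6,225.50; OOP now €6,225.50. Plan pays €9,851 − €6,225.50 = €3,625.50.
Claim 2 (€250): 50% coinsurance on €250 = €125. Cost to traveler: €125. OOP to date €6,350.50. Insurer: €250 − €125 = €125.
Claim 3 (€13,632): deductible met; 50% of €13,632 = €6,816. Traveler pays €6,816; OOP now €13,166.50. Insurer: €13,632 − €6,816 = €6,816.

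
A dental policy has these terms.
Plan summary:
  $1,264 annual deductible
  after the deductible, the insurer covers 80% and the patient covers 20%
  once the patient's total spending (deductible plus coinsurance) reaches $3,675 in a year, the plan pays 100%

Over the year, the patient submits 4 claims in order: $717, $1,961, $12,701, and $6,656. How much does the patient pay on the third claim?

$2,128.20

Bill 1, $717: entire amount goes to the deductible. Patient owes $717 (running OOP $717).
Bill 2, $1,961: deductible takes $547, $1,414 remains; 20% of $1,414 = $282.80. Patient pays $829.80; OOP now $1,546.80.
Bill 3, $12,701: 20% coinsurance on $12,701 = $2,540.20. That would push OOP to $4,087, over the $3,675 cap, so patient pays $3,675 − $1,546.80 = $2,128.20.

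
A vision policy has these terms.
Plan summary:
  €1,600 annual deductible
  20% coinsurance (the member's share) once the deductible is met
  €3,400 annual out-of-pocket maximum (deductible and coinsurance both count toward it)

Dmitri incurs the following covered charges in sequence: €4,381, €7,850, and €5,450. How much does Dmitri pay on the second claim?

€1,243.80

Claim 1 (€4,381): deductible takes €1,600, €2,781 remains; 20% of €2,781 = €556.20. Cost to member: €2,156.20. OOP to date €2,156.20.
Claim 2 (€7,850): 20% coinsurance on €7,850 = €1,570. OOP would hit €3,726.20 > €3,400, so the cap limits the member to €3,400 − €2,156.20 = €1,243.80.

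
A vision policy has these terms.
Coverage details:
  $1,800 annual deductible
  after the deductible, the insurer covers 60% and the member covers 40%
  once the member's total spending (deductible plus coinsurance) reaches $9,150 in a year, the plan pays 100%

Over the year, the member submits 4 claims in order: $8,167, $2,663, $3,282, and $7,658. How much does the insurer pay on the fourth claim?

#1 ($8,167): $1,800 to deductible, leaving $6,367; member's 40% is $2,546.80. Member owes $4,346.80 (running OOP $4,346.80). Plan pays $8,167 − $4,346.80 = $3,820.20.
#2 ($2,663): 40% coinsurance on $2,663 = $1,065.20. Cost to member: $1,065.20. OOP to date $5,412. Insurer: $2,663 − $1,065.20 = $1,597.80.
#3 ($3,282): 40% coinsurance on $3,282 = $1,312.80. Member pays $1,312.80; OOP now $6,724.80. Insurer: $3,282 − $1,312.80 = $1,969.20.
#4 ($7,658): deductible already satisfied, so member's share is 40% × $7,658 = $3,063.20. That would push OOP to $9,788, over the $9,150 cap, so member pays $9,150 − $6,724.80 = $2,425.20. Plan pays $7,658 − $2,425.20 = $5,232.80.

$5,232.80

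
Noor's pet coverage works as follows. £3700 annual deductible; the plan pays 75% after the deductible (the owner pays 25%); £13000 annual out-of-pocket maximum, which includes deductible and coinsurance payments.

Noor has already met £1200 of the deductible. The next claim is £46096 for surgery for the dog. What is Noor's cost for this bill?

£11800

Remaining deductible: £3700 − £1200 = £2500.
The remaining £43596 (= £46096 − £2500) moves to coinsurance.
Owner's 25% share of £43596 is £10899.
Owner responsibility before any cap: £2500 + £10899 = £13399.
Adding £13399 to the £1200 already spent would give £14599, which exceeds the £13000 cap; the owner pays just £13000 − £1200 = £11800.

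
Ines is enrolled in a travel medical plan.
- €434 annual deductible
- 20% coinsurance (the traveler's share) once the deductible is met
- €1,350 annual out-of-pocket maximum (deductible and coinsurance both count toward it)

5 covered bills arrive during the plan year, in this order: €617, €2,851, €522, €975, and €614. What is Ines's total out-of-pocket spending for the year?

€1,350

Claim 1 (€617): €434 to deductible, leaving €183; 20% of €183 = €36.60. Traveler pays €470.60; OOP now €470.60.
Claim 2 (€2,851): 20% coinsurance on €2,851 = €570.20. Cost to traveler: €570.20. OOP to date €1,040.80.
Claim 3 (€522): deductible already satisfied, so traveler's share is 20% × €522 = €104.40. Traveler owes €104.40 (running OOP €1,145.20).
Claim 4 (€975): deductible met; 20% of €975 = €195. Cost to traveler: €195. OOP to date €1,340.20.
Claim 5 (€614): deductible already satisfied, so traveler's share is 20% × €614 = €122.80. That would push OOP to €1,463, over the €1,350 cap, so traveler pays €1,350 − €1,340.20 = €9.80.
Total paid by the traveler: €470.60 + €570.20 + €104.40 + €195 + €9.80 = €1,350.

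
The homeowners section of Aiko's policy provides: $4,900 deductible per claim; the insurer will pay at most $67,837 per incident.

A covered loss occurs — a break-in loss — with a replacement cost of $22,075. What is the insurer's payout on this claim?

Less the $4,900 deductible: $22,075 − $4,900 = $17,175.
$17,175 is within the $67,837 limit, so the insurer pays $17,175.

$17,175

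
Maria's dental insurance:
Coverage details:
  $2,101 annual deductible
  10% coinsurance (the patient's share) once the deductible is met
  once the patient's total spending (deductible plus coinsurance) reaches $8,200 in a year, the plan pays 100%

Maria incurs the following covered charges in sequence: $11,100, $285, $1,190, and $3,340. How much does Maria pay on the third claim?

$119

Bill 1, $11,100: $2,101 finishes the deductible; $8,999 goes to coinsurance; 10% of $8,999 = $899.90. Patient owes $3,000.90 (running OOP $3,000.90).
Bill 2, $285: 10% coinsurance on $285 = $28.50. Patient owes $28.50 (running OOP $3,029.40).
Bill 3, $1,190: 10% coinsurance on $1,190 = $119. Patient pays $119; OOP now $3,148.40.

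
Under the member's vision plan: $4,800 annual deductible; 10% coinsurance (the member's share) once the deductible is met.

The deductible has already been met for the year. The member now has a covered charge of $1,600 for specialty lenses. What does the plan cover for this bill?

$1,440

The deductible is already satisfied, so the full bill goes to coinsurance.
10% of $1,600 = $160 falls to the member.
Insurer pays the balance: $1,600 − $160 = $1,440.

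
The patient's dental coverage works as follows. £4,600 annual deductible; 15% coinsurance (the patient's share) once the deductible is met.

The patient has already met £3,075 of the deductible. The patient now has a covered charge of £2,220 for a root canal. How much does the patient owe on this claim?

Deductible still to meet: £4,600 − £3,075 = £1,525.
After the £1,525 deductible portion, £2,220 − £1,525 = £695 is subject to coinsurance.
15% of £695 = £104.25 falls to the patient.
That puts the patient's cost at £1,525 + £104.25 = £1,629.25.

£1,629.25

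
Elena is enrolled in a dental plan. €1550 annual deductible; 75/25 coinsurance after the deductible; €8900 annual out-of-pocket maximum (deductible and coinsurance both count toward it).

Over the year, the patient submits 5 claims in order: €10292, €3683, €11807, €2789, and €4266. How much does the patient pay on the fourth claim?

#1 (€10292): deductible takes €1550, €8742 remains; patient's 25% is €2185.50. Cost to patient: €3735.50. OOP to date €3735.50.
#2 (€3683): 25% coinsurance on €3683 = €920.75. Cost to patient: €920.75. OOP to date €4656.25.
#3 (€11807): 25% coinsurance on €11807 = €2951.75. Patient pays €2951.75; OOP now €7608.
#4 (€2789): deductible met; 25% of €2789 = €697.25. Patient owes €697.25 (running OOP €8305.25).

€697.25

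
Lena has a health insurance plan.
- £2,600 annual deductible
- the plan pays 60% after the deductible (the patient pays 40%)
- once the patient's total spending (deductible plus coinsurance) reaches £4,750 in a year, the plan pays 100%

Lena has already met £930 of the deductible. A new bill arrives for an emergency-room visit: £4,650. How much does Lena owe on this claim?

Deductible still to meet: £2,600 − £930 = £1,670.
That leaves £4,650 − £1,670 = £2,980 for coinsurance.
Patient's 40% share of £2,980 is £1,192.
Patient responsibility before any cap: £1,670 + £1,192 = £2,862.
Cumulative spending £930 + £2,862 = £3,792 stays under the £4,750 maximum.

£2,862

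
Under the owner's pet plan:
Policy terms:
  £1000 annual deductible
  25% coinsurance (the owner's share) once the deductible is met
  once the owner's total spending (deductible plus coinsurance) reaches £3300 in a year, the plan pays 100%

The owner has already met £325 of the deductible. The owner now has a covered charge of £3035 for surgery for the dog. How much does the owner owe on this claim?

£1265

Remaining deductible: £1000 − £325 = £675.
That leaves £3035 − £675 = £2360 for coinsurance.
25% of £2360 = £590 falls to the owner.
So the owner owes £675 + £590 = £1265 before any cap.
Year-to-date out-of-pocket becomes £325 + £1265 = £1590, still under the £3300 maximum, so no cap applies.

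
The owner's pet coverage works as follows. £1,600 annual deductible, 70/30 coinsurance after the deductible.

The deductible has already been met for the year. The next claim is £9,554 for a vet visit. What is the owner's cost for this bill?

£2,866.20

With the deductible met, the entire £9,554 is subject to coinsurance.
30% of £9,554 = £2,866.20 falls to the owner.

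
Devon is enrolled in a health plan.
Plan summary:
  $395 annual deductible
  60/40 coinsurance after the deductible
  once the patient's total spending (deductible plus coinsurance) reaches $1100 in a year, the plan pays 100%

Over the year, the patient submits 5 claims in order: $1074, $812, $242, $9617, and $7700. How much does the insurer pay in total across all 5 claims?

$18345

Claim 1 — $1074: $395 to deductible, leaving $679; coinsurance $679 × 40% = $271.60. Cost to patient: $666.60. OOP to date $666.60. Insurer: $1074 − $666.60 = $407.40.
Claim 2 — $812: deductible already satisfied, so patient's share is 40% × $812 = $324.80. Patient owes $324.80 (running OOP $991.40). Plan pays $812 − $324.80 = $487.20.
Claim 3 — $242: deductible already satisfied, so patient's share is 40% × $242 = $96.80. Patient pays $96.80; OOP now $1088.20. Insurer: $242 − $96.80 = $145.20.
Claim 4 — $9617: 40% coinsurance on $9617 = $3846.80. That would push OOP to $4935, over the $1100 cap, so patient pays $1100 − $1088.20 = $11.80. Insurer: $9617 − $11.80 = $9605.20.
Claim 5 — $7700: 40% coinsurance on $7700 = $3080. Adding that to $1100 gives $4180, past the $1100 cap; patient pays only $1100 − $1100 = $0. Insurer: $7700 − $0 = $7700.
Insurer total: $407.40 + $487.20 + $145.20 + $9605.20 + $7700 = $18345.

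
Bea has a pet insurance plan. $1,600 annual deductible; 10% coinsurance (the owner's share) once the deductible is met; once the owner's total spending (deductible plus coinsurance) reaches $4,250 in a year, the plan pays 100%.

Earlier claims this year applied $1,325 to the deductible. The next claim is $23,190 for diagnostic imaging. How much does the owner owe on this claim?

$2,566.50

$1,325 of the $1,600 deductible is already met, leaving $275.
The remaining $22,915 (= $23,190 − $275) moves to coinsurance.
10% of $22,915 = $2,291.50 falls to the owner.
So the owner owes $275 + $2,291.50 = $2,566.50 before any cap.
Cumulative spending $1,325 + $2,566.50 = $3,891.50 stays under the $4,250 maximum.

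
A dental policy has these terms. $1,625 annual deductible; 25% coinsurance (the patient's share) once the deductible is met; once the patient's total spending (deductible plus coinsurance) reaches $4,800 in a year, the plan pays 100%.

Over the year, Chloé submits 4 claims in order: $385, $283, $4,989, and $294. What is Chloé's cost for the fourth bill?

$73.50

Claim 1 — $385: all of it applies to the deductible. Patient pays $385; OOP now $385.
Claim 2 — $283: all of it applies to the deductible. Patient pays $283; OOP now $668.
Claim 3 — $4,989: deductible takes $957, $4,032 remains; coinsurance $4,032 × 25% = $1,008. Patient owes $1,965 (running OOP $2,633).
Claim 4 — $294: deductible met; 25% of $294 = $73.50. Cost to patient: $73.50. OOP to date $2,706.50.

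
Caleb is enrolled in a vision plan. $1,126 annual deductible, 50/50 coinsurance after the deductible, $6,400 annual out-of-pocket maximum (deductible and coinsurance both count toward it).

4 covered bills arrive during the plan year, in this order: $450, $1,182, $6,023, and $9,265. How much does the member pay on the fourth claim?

Bill 1, $450: all of it applies to the deductible. Member pays $450; OOP now $450.
Bill 2, $1,182: $676 finishes the deductible; $506 goes to coinsurance; 50% of $506 = $253. Cost to member: $929. OOP to date $1,379.
Bill 3, $6,023: 50% coinsurance on $6,023 = $3,011.50. Member pays $3,011.50; OOP now $4,390.50.
Bill 4, $9,265: deductible already satisfied, so member's share is 50% × $9,265 = $4,632.50. Adding that to $4,390.50 gives $9,023, past the $6,400 cap; member pays only $6,400 − $4,390.50 = $2,009.50.

$2,009.50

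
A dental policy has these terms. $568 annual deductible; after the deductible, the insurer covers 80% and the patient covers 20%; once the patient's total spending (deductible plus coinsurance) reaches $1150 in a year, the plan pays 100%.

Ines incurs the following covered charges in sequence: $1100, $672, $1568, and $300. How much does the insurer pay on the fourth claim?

Claim 1 ($1100): deductible takes $568, $532 remains; 20% of $532 = $106.40. Patient owes $674.40 (running OOP $674.40). Plan pays $1100 − $674.40 = $425.60.
Claim 2 ($672): deductible met; 20% of $672 = $134.40. Cost to patient: $134.40. OOP to date $808.80. Plan pays $672 − $134.40 = $537.60.
Claim 3 ($1568): 20% coinsurance on $1568 = $313.60. Cost to patient: $313.60. OOP to date $1122.40. Insurer: $1568 − $313.60 = $1254.40.
Claim 4 ($300): deductible met; 20% of $300 = $60. Adding that to $1122.40 gives $1182.40, past the $1150 cap; patient pays only $1150 − $1122.40 = $27.60. Insurer: $300 − $27.60 = $272.40.

$272.40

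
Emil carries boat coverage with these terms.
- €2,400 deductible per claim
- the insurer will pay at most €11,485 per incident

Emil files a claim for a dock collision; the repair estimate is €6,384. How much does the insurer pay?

€3,984

Subtract the deductible: €6,384 − €2,400 = €3,984.
€3,984 ≤ €11,485, so the limit doesn't bind; insurer pays €3,984.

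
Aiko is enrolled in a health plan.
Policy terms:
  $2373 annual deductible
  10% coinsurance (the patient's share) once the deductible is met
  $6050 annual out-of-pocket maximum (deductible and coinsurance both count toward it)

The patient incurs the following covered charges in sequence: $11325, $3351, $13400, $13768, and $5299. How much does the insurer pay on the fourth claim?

$12661.30

Claim 1 — $11325: $2373 finishes the deductible; $8952 goes to coinsurance; 10% of $8952 = $895.20. Patient owes $3268.20 (running OOP $3268.20). Plan pays $11325 − $3268.20 = $8056.80.
Claim 2 — $3351: deductible met; 10% of $3351 = $335.10. Patient owes $335.10 (running OOP $3603.30). Plan pays $3351 − $335.10 = $3015.90.
Claim 3 — $13400: deductible already satisfied, so patient's share is 10% × $13400 = $1340. Patient owes $1340 (running OOP $4943.30). Insurer: $13400 − $1340 = $12060.
Claim 4 — $13768: deductible already satisfied, so patient's share is 10% × $13768 = $1376.80. Adding that to $4943.30 gives $6320.10, past the $6050 cap; patient pays only $6050 − $4943.30 = $1106.70. Insurer: $13768 − $1106.70 = $12661.30.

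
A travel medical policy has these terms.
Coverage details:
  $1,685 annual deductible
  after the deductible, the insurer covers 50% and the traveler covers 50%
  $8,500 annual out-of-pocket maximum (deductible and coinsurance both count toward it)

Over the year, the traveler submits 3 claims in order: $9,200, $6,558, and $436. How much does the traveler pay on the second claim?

Claim 1 ($9,200): $1,685 to deductible, leaving $7,515; 50% of $7,515 = $3,757.50. Traveler owes $5,442.50 (running OOP $5,442.50).
Claim 2 ($6,558): deductible met; 50% of $6,558 = $3,279. Adding that to $5,442.50 gives $8,721.50, past the $8,500 cap; traveler pays only $8,500 − $5,442.50 = $3,057.50.

$3,057.50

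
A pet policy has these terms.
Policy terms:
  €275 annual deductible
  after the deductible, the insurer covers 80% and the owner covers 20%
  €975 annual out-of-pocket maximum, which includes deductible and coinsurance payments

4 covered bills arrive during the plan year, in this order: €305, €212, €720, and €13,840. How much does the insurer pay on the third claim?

€576

Claim 1 (€305): deductible takes €275, €30 remains; owner's 20% is €6. Owner pays €281; OOP now €281. Insurer: €305 − €281 = €24.
Claim 2 (€212): 20% coinsurance on €212 = €42.40. Owner owes €42.40 (running OOP €323.40). Insurer: €212 − €42.40 = €169.60.
Claim 3 (€720): deductible already satisfied, so owner's share is 20% × €720 = €144. Cost to owner: €144. OOP to date €467.40. Plan pays €720 − €144 = €576.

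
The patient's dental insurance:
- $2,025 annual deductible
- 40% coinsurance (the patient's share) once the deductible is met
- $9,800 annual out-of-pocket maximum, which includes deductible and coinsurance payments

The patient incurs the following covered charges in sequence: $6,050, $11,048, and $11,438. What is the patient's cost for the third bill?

$1,745.80

Claim 1 ($6,050): deductible takes $2,025, $4,025 remains; coinsurance $4,025 × 40% = $1,610. Patient pays $3,635; OOP now $3,635.
Claim 2 ($11,048): 40% coinsurance on $11,048 = $4,419.20. Patient owes $4,419.20 (running OOP $8,054.20).
Claim 3 ($11,438): deductible already satisfied, so patient's share is 40% × $11,438 = $4,575.20. OOP would hit $12,629.40 > $9,800, so the cap limits the patient to $9,800 − $8,054.20 = $1,745.80.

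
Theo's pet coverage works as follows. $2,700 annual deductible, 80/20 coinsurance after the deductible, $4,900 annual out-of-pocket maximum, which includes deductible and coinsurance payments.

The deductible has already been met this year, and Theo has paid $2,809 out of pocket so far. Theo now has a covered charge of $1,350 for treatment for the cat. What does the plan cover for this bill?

$1,080

With the deductible met, the entire $1,350 is subject to coinsurance.
20% of $1,350 = $270 falls to the owner.
Year-to-date out-of-pocket becomes $2,809 + $270 = $3,079, still under the $4,900 maximum, so no cap applies.
The plan picks up $1,350 − $270 = $1,080.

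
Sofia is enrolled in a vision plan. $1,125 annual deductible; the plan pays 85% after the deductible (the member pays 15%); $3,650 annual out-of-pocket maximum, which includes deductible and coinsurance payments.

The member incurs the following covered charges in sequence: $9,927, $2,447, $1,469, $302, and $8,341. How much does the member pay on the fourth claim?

$45.30

Claim 1 ($9,927): deductible takes $1,125, $8,802 remains; coinsurance $8,802 × 15% = $1,320.30. Member owes $2,445.30 (running OOP $2,445.30).
Claim 2 ($2,447): deductible already satisfied, so member's share is 15% × $2,447 = $367.05. Member owes $367.05 (running OOP $2,812.35).
Claim 3 ($1,469): deductible met; 15% of $1,469 = $220.35. Member pays $220.35; OOP now $3,032.70.
Claim 4 ($302): deductible already satisfied, so member's share is 15% × $302 = $45.30. Member owes $45.30 (running OOP $3,078).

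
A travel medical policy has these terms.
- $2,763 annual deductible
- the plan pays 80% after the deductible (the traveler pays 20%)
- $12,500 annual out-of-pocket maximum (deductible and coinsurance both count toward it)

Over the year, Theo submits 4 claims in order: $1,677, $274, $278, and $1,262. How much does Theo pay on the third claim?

Claim 1 ($1,677): fully absorbed by the deductible. Cost to traveler: $1,677. OOP to date $1,677.
Claim 2 ($274): all of it applies to the deductible. Traveler owes $274 (running OOP $1,951).
Claim 3 ($278): all of it applies to the deductible. Traveler owes $278 (running OOP $2,229).

$278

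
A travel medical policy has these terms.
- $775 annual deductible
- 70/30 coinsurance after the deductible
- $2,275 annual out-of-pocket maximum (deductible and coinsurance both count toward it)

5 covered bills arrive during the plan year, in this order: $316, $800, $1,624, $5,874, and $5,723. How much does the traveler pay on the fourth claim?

$910.50

Bill 1, $316: entire amount goes to the deductible. Traveler owes $316 (running OOP $316).
Bill 2, $800: $459 finishes the deductible; $341 goes to coinsurance; 30% of $341 = $102.30. Traveler pays $561.30; OOP now $877.30.
Bill 3, $1,624: deductible met; 30% of $1,624 = $487.20. Traveler pays $487.20; OOP now $1,364.50.
Bill 4, $5,874: deductible already satisfied, so traveler's share is 30% × $5,874 = $1,762.20. That would push OOP to $3,126.70, over the $2,275 cap, so traveler pays $2,275 − $1,364.50 = $910.50.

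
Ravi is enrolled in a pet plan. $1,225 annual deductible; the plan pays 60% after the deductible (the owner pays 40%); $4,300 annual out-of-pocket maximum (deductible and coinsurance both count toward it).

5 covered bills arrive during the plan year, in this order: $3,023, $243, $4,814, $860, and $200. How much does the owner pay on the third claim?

Claim 1 ($3,023): deductible takes $1,225, $1,798 remains; coinsurance $1,798 × 40% = $719.20. Owner pays $1,944.20; OOP now $1,944.20.
Claim 2 ($243): 40% coinsurance on $243 = $97.20. Owner pays $97.20; OOP now $2,041.40.
Claim 3 ($4,814): deductible met; 40% of $4,814 = $1,925.60. Owner pays $1,925.60; OOP now $3,967.

$1,925.60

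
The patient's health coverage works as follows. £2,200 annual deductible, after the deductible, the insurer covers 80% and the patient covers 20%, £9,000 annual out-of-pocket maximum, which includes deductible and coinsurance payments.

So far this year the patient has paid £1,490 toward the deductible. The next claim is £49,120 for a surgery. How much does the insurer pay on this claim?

£41,610

£1,490 of the £2,200 deductible is already met, leaving £710.
After the £710 deductible portion, £49,120 − £710 = £48,410 is subject to coinsurance.
20% of £48,410 = £9,682 falls to the patient.
That puts the patient's cost at £710 + £9,682 = £10,392 before any cap.
Adding £10,392 to the £1,490 already spent would give £11,882, which exceeds the £9,000 cap; the patient pays just £9,000 − £1,490 = £7,510.
Insurer pays the balance: £49,120 − £7,510 = £41,610.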